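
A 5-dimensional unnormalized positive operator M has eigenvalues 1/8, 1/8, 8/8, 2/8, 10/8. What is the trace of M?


tr(M) = sum of eigenvalues
= 1/8 + 1/8 + 8/8 + 2/8 + 10/8
= 22/8
= 2.7500

2.7500


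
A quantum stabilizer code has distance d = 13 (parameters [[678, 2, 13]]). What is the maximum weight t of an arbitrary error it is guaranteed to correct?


Code parameters: [[678, 2, 13]], distance d = 13.
Number of correctable errors = floor((d-1)/2)
= floor((13 - 1)/2)
= floor(12/2)
= 6

6


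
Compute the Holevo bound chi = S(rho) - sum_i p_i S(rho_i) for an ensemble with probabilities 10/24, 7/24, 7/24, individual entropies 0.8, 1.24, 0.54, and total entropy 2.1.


chi = S(rho) - sum_i p_i * S(rho_i)
Weighted entropy = 10/24 * 0.8 + 7/24 * 1.24 + 7/24 * 0.54
= 0.8525
chi = 2.1 - 0.8525
= 1.2475

1.2475


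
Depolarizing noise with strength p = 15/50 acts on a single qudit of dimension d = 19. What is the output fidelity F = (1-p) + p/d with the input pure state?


F = (1-p) + p/d
= (1 - 0.3000) + 0.3000/19
= 0.7000 + 0.0158
= 0.7158

0.7158


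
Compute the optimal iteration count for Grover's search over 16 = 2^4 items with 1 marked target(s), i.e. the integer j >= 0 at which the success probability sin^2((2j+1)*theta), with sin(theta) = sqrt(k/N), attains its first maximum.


After j Grover iterations the success probability is P(j) = sin^2((2j+1)*theta), where sin(theta) = sqrt(k/N).
N = 2^4 = 16, k = 1
sin(theta) = sqrt(k/N) = 0.25
theta = arcsin(sqrt(k/N)) = 0.2526802551 rad
P(j) reaches its first maximum when (2j+1)*theta is as close as possible to pi/2, i.e. j = round(pi/(4*theta) - 1/2).
pi/(4*theta) - 1/2 = 2.6083
(For comparison, the common estimate pi/4 * sqrt(N/k) = 3.1416; the exact maximiser is used here.)
Optimal iterations = 3

3


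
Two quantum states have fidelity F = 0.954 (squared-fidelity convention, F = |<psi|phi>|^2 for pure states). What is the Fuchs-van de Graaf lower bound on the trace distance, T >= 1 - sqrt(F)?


Fuchs-van de Graaf (squared-fidelity convention): 1 - sqrt(F) <= T <= sqrt(1 - F).
Lower bound: T >= 1 - sqrt(F)
sqrt(F) = sqrt(0.954) = 0.9767
T >= 1 - 0.9767
T >= 0.0233

0.0233


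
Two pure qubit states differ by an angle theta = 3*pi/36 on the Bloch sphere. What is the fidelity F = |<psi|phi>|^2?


For states separated by angle theta on Bloch sphere:
F = cos^2(theta/2)
theta = 3*pi/36 = 0.2618
theta/2 = 0.1309
cos(theta/2) = 0.9914
F = 0.9830

0.9830


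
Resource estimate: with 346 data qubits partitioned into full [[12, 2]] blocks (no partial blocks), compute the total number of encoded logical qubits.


Each code block uses 12 physical qubits for 2 logical qubit(s).
Number of complete blocks = floor(346 / 12) = 28
Logical qubits = 28 * 2
= 56

56


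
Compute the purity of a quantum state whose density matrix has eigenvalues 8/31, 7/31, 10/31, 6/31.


tr(rho^2) = sum of eigenvalues squared
= (8/31)^2 + (7/31)^2 + (10/31)^2 + (6/31)^2
= (64 + 49 + 100 + 36) / 961
= 249/961
= 0.2591

0.2591


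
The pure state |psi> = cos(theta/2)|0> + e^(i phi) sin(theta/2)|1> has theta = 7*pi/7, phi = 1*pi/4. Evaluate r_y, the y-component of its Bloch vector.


theta = 3.1416, phi = 0.7854
r_y = sin(theta)*sin(phi) = 0.0000 * 0.7071
r_y = 0.0000

0.0000


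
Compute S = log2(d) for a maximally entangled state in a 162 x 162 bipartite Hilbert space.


For a maximally entangled state in d x d:
S = log2(d) = log2(162)
= 7.3399

7.3399


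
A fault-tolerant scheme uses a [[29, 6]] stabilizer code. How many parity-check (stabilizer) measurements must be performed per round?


For an [[n,k]] stabilizer code:
Number of stabilizer generators = n - k
= 29 - 6
= 23

23


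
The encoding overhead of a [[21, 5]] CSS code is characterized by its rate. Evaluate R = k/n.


Code rate R = k/n
= 5/21
= 0.2381

0.2381


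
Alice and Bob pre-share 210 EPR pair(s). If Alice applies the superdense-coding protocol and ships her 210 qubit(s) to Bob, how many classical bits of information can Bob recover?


Superdense coding allows 2 classical bits per shared entangled pair.
210 pair(s) -> 2 * 210 = 420 classical bits

420


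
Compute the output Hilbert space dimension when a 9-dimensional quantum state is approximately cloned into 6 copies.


Output space = H^(tensor 6) where dim(H) = 9
dim = 9^6
= 81 (after 2 factors)
= 729 (after 3 factors)
= 6561 (after 4 factors)
= 59049 (after 5 factors)
= 531441 (after 6 factors)
= 531441

531441


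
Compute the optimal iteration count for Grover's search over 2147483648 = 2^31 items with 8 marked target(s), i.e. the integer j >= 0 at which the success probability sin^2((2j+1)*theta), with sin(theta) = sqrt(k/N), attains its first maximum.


After j Grover iterations the success probability is P(j) = sin^2((2j+1)*theta), where sin(theta) = sqrt(k/N).
N = 2^31 = 2147483648, k = 8
sin(theta) = sqrt(k/N) = 6.103515625e-05
theta = arcsin(sqrt(k/N)) = 6.103515629e-05 rad
P(j) reaches its first maximum when (2j+1)*theta is as close as possible to pi/2, i.e. j = round(pi/(4*theta) - 1/2).
pi/(4*theta) - 1/2 = 12867.4635
(For comparison, the common estimate pi/4 * sqrt(N/k) = 12867.9635; the exact maximiser is used here.)
Optimal iterations = 12867

12867


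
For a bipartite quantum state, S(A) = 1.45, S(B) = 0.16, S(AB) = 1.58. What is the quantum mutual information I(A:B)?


I(A:B) = S(A) + S(B) - S(AB)
= 1.45 + 0.16 - 1.58
= 0.0300

0.0300


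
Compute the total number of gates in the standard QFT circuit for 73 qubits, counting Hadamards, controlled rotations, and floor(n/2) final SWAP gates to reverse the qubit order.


Hadamard gates: 73
Controlled rotations: n*(n-1)/2 = 73*72/2 = 2628
SWAP gates: floor(n/2) = floor(73/2) = 36
Total = 73 + 2628 + 36
= 2737

2737


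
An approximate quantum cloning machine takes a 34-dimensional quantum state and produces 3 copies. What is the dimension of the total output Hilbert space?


Output space = H^(tensor 3) where dim(H) = 34
dim = 34^3
= 1156 (after 2 factors)
= 39304 (after 3 factors)
= 39304

39304


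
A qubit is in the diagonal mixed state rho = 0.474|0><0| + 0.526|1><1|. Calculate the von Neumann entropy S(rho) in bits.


S = -p*log2(p) - (1-p)*log2(1-p)
p = 0.4740, 1-p = 0.5260
= -0.4740 * log2(0.4740) - 0.5260 * log2(0.5260)
= -(-0.5105) - (-0.4875)
= 0.9980

0.9980


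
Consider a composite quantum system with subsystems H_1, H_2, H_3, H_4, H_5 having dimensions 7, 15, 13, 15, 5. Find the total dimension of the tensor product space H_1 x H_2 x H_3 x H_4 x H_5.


dim(H_1 x H_2 x H_3 x H_4 x H_5) = 7 * 15 * 13 * 15 * 5
= 105 * 13 * 15 * 5
= 1365 * 15 * 5
= 20475 * 5
= 102375

102375


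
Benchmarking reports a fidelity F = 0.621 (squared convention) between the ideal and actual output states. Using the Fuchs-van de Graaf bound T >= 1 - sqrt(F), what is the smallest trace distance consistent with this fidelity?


Fuchs-van de Graaf (squared-fidelity convention): 1 - sqrt(F) <= T <= sqrt(1 - F).
Lower bound: T >= 1 - sqrt(F)
sqrt(F) = sqrt(0.621) = 0.7880
T >= 1 - 0.7880
T >= 0.2120

0.2120


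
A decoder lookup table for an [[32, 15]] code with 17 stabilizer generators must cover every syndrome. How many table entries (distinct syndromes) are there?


Each stabilizer generator gives a binary (+1 or -1) measurement outcome.
With 17 independent generators:
Total syndromes = 2^17
= 131072

131072


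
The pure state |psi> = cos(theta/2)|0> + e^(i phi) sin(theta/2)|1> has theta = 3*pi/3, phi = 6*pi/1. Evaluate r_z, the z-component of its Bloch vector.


theta = 3.1416, phi = 18.8496
r_z = cos(theta) = -1.0000

-1.0000


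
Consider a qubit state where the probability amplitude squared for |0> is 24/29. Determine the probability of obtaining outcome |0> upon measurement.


|alpha|^2 = 24/29 = 0.8276
|beta|^2 = 1 - 24/29 = 5/29 = 0.1724
P(|0>) = |alpha|^2 = 0.8276

0.8276


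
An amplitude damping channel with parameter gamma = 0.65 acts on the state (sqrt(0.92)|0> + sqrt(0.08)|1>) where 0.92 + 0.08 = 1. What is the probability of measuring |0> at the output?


For amplitude damping with parameter gamma on state sqrt(a)|0> + sqrt(b)|1>:
alpha^2 = 0.92, beta^2 = 0.08
P(|0>) = alpha^2 + gamma * beta^2
= 0.92 + 0.65 * 0.08
= 0.92 + 0.0520
= 0.9720

0.9720


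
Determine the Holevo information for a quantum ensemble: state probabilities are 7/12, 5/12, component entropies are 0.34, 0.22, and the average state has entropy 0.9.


chi = S(rho) - sum_i p_i * S(rho_i)
Weighted entropy = 7/12 * 0.34 + 5/12 * 0.22
= 0.2900
chi = 0.9 - 0.2900
= 0.6100

0.6100


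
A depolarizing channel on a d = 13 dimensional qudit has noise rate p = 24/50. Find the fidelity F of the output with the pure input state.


F = (1-p) + p/d
= (1 - 0.4800) + 0.4800/13
= 0.5200 + 0.0369
= 0.5569

0.5569


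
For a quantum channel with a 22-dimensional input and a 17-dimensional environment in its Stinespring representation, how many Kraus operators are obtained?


Tracing out the environment in an orthonormal basis {|i>_E} gives Kraus operators K_i = <i|_E U |0>_E.
Number of Kraus operators = dim(H_env) = d_env
= 17

17


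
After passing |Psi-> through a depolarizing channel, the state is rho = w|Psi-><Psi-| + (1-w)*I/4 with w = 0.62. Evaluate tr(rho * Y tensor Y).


|Psi-> = (|01> - |10>)/sqrt(2)
For the pure Bell state, <Y_A Y_B> = -1 (Bell-state Pauli correlator).
The maximally-mixed part I/4 has tr(I/4 * P tensor P) = 0 for any traceless Pauli P.
So <Y_A Y_B>_rho = w * (-1) + (1 - w) * 0
= 0.62 * (-1)
= -0.6200

-0.6200


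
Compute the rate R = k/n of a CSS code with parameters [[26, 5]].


Code rate R = k/n
= 5/26
= 0.1923

0.1923


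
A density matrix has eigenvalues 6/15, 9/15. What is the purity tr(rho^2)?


tr(rho^2) = sum of eigenvalues squared
= (6/15)^2 + (9/15)^2
= (36 + 81) / 225
= 117/225
= 0.5200

0.5200


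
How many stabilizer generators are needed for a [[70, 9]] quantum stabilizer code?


For an [[n,k]] stabilizer code:
Number of stabilizer generators = n - k
= 70 - 9
= 61

61


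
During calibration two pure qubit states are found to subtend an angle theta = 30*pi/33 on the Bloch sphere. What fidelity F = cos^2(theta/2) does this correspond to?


For states separated by angle theta on Bloch sphere:
F = cos^2(theta/2)
theta = 30*pi/33 = 2.8560
theta/2 = 1.4280
cos(theta/2) = 0.1423
F = 0.0203

0.0203


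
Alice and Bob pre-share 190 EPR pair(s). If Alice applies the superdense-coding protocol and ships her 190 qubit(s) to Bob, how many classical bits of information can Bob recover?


Superdense coding allows 2 classical bits per shared entangled pair.
190 pair(s) -> 2 * 190 = 380 classical bits

380


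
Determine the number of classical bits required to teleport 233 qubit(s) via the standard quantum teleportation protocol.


Quantum teleportation requires 2 classical bits per qubit teleported.
233 qubit(s) -> 2 * 233 = 466 classical bits

466


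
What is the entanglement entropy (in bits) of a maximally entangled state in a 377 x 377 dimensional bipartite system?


For a maximally entangled state in d x d:
S = log2(d) = log2(377)
= 8.5584

8.5584


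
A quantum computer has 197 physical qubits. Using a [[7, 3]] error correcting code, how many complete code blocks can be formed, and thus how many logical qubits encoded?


Each code block uses 7 physical qubits for 3 logical qubit(s).
Number of complete blocks = floor(197 / 7) = 28
Logical qubits = 28 * 3
= 84

84


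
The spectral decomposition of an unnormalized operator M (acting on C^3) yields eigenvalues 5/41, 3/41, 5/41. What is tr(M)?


tr(M) = sum of eigenvalues
= 5/41 + 3/41 + 5/41
= 13/41
= 0.3171

0.3171


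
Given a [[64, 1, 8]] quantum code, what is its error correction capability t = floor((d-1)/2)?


Code parameters: [[64, 1, 8]], distance d = 8.
Number of correctable errors = floor((d-1)/2)
= floor((8 - 1)/2)
= floor(7/2)
= 3

3


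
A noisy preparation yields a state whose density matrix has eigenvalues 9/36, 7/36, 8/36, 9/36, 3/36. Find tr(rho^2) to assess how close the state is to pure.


tr(rho^2) = sum of eigenvalues squared
= (9/36)^2 + (7/36)^2 + (8/36)^2 + (9/36)^2 + (3/36)^2
= (81 + 49 + 64 + 81 + 9) / 1296
= 284/1296
= 0.2191

0.2191


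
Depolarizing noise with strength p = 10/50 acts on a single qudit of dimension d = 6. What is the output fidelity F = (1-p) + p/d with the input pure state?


F = (1-p) + p/d
= (1 - 0.2000) + 0.2000/6
= 0.8000 + 0.0333
= 0.8333

0.8333


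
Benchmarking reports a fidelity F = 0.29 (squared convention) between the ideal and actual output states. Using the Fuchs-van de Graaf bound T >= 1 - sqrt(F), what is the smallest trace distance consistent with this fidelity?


Fuchs-van de Graaf (squared-fidelity convention): 1 - sqrt(F) <= T <= sqrt(1 - F).
Lower bound: T >= 1 - sqrt(F)
sqrt(F) = sqrt(0.29) = 0.5385
T >= 1 - 0.5385
T >= 0.4615

0.4615


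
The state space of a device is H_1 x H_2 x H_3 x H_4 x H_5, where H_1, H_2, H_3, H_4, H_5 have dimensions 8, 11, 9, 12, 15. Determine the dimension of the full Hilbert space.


dim(H_1 x H_2 x H_3 x H_4 x H_5) = 8 * 11 * 9 * 12 * 15
= 88 * 9 * 12 * 15
= 792 * 12 * 15
= 9504 * 15
= 142560

142560


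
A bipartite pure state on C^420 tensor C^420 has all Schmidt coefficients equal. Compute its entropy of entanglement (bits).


For a maximally entangled state in d x d:
S = log2(d) = log2(420)
= 8.7142

8.7142


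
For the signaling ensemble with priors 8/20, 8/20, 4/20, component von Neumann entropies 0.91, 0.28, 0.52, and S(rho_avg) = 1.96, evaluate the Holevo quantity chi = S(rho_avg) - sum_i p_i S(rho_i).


chi = S(rho) - sum_i p_i * S(rho_i)
Weighted entropy = 8/20 * 0.91 + 8/20 * 0.28 + 4/20 * 0.52
= 0.5800
chi = 1.96 - 0.5800
= 1.3800

1.3800


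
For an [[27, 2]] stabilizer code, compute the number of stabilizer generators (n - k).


For an [[n,k]] stabilizer code:
Number of stabilizer generators = n - k
= 27 - 2
= 25

25


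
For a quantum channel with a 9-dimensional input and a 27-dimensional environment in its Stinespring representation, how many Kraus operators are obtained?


Tracing out the environment in an orthonormal basis {|i>_E} gives Kraus operators K_i = <i|_E U |0>_E.
Number of Kraus operators = dim(H_env) = d_env
= 27

27


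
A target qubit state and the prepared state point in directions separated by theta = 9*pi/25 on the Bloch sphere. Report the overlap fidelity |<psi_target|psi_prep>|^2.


For states separated by angle theta on Bloch sphere:
F = cos^2(theta/2)
theta = 9*pi/25 = 1.1310
theta/2 = 0.5655
cos(theta/2) = 0.8443
F = 0.7129

0.7129


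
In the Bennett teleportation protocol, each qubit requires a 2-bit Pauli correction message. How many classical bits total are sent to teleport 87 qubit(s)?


Quantum teleportation requires 2 classical bits per qubit teleported.
87 qubit(s) -> 2 * 87 = 174 classical bits

174


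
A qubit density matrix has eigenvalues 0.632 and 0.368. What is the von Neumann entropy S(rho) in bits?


S = -p*log2(p) - (1-p)*log2(1-p)
p = 0.6320, 1-p = 0.3680
= -0.6320 * log2(0.6320) - 0.3680 * log2(0.3680)
= -(-0.4184) - (-0.5307)
= 0.9491

0.9491


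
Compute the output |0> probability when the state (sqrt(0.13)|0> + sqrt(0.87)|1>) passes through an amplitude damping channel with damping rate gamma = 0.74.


For amplitude damping with parameter gamma on state sqrt(a)|0> + sqrt(b)|1>:
alpha^2 = 0.13, beta^2 = 0.87
P(|0>) = alpha^2 + gamma * beta^2
= 0.13 + 0.74 * 0.87
= 0.13 + 0.6438
= 0.7738

0.7738


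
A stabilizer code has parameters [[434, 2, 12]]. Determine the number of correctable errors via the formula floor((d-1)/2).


Code parameters: [[434, 2, 12]], distance d = 12.
Number of correctable errors = floor((d-1)/2)
= floor((12 - 1)/2)
= floor(11/2)
= 5

5


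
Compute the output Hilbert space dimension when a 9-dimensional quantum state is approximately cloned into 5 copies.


Output space = H^(tensor 5) where dim(H) = 9
dim = 9^5
= 81 (after 2 factors)
= 729 (after 3 factors)
= 6561 (after 4 factors)
= 59049 (after 5 factors)
= 59049

59049


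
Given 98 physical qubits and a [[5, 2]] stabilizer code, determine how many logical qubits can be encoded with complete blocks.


Each code block uses 5 physical qubits for 2 logical qubit(s).
Number of complete blocks = floor(98 / 5) = 19
Logical qubits = 19 * 2
= 38

38


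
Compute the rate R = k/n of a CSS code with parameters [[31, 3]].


Code rate R = k/n
= 3/31
= 0.0968

0.0968


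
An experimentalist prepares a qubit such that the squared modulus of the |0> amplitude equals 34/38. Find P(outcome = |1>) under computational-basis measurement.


|alpha|^2 = 34/38 = 0.8947
|beta|^2 = 1 - 34/38 = 4/38 = 0.1053
P(|1>) = |beta|^2 = 0.1053

0.1053


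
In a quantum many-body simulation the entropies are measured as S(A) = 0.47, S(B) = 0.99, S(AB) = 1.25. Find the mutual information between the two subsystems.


I(A:B) = S(A) + S(B) - S(AB)
= 0.47 + 0.99 - 1.25
= 0.2100

0.2100


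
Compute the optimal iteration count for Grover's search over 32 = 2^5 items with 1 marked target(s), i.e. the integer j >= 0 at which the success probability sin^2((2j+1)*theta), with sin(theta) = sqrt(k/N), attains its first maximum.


After j Grover iterations the success probability is P(j) = sin^2((2j+1)*theta), where sin(theta) = sqrt(k/N).
N = 2^5 = 32, k = 1
sin(theta) = sqrt(k/N) = 0.1767766953
theta = arcsin(sqrt(k/N)) = 0.1777106008 rad
P(j) reaches its first maximum when (2j+1)*theta is as close as possible to pi/2, i.e. j = round(pi/(4*theta) - 1/2).
pi/(4*theta) - 1/2 = 3.9195
(For comparison, the common estimate pi/4 * sqrt(N/k) = 4.4429; the exact maximiser is used here.)
Optimal iterations = 4

4


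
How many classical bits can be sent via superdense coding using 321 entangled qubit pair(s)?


Superdense coding allows 2 classical bits per shared entangled pair.
321 pair(s) -> 2 * 321 = 642 classical bits

642


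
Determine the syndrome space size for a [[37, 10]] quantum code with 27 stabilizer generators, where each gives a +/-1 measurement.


Each stabilizer generator gives a binary (+1 or -1) measurement outcome.
With 27 independent generators:
Total syndromes = 2^27
= 134217728

134217728


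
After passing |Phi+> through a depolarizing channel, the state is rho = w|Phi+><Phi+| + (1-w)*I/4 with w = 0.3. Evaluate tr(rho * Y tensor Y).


|Phi+> = (|00> + |11>)/sqrt(2)
For the pure Bell state, <Y_A Y_B> = -1 (Bell-state Pauli correlator).
The maximally-mixed part I/4 has tr(I/4 * P tensor P) = 0 for any traceless Pauli P.
So <Y_A Y_B>_rho = w * (-1) + (1 - w) * 0
= 0.3 * (-1)
= -0.3000

-0.3000


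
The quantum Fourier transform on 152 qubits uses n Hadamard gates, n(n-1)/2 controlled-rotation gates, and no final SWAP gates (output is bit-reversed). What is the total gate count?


Hadamard gates: 152
Controlled rotations: n*(n-1)/2 = 152*151/2 = 11476
SWAP gates: 0 (omitted)
Total = 152 + 11476
= 11628

11628


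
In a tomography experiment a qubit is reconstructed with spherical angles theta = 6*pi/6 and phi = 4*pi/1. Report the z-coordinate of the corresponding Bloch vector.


theta = 3.1416, phi = 12.5664
r_z = cos(theta) = -1.0000

-1.0000


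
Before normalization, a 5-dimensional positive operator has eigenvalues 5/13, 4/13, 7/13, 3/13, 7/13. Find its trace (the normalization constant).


tr(M) = sum of eigenvalues
= 5/13 + 4/13 + 7/13 + 3/13 + 7/13
= 26/13
= 2.0000

2.0000


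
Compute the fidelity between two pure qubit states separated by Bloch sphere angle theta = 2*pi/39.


For states separated by angle theta on Bloch sphere:
F = cos^2(theta/2)
theta = 2*pi/39 = 0.1611
theta/2 = 0.0806
cos(theta/2) = 0.9968
F = 0.9935

0.9935


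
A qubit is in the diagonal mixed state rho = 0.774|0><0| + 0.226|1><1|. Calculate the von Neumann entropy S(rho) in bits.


S = -p*log2(p) - (1-p)*log2(1-p)
p = 0.7740, 1-p = 0.2260
= -0.7740 * log2(0.7740) - 0.2260 * log2(0.2260)
= -(-0.2861) - (-0.4849)
= 0.7710

0.7710


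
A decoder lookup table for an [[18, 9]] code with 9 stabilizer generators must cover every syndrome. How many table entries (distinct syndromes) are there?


Each stabilizer generator gives a binary (+1 or -1) measurement outcome.
With 9 independent generators:
Total syndromes = 2^9
= 512

512


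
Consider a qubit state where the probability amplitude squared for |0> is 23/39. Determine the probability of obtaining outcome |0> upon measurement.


|alpha|^2 = 23/39 = 0.5897
|beta|^2 = 1 - 23/39 = 16/39 = 0.4103
P(|0>) = |alpha|^2 = 0.5897

0.5897


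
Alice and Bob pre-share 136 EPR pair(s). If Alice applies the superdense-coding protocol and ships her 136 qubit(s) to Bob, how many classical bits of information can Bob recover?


Superdense coding allows 2 classical bits per shared entangled pair.
136 pair(s) -> 2 * 136 = 272 classical bits

272


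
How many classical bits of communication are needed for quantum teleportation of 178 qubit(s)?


Quantum teleportation requires 2 classical bits per qubit teleported.
178 qubit(s) -> 2 * 178 = 356 classical bits

356


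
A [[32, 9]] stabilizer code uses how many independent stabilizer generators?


For an [[n,k]] stabilizer code:
Number of stabilizer generators = n - k
= 32 - 9
= 23

23


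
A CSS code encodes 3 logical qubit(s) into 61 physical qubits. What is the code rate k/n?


Code rate R = k/n
= 3/61
= 0.0492

0.0492


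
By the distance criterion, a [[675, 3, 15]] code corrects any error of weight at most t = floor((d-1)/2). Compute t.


Code parameters: [[675, 3, 15]], distance d = 15.
Number of correctable errors = floor((d-1)/2)
= floor((15 - 1)/2)
= floor(14/2)
= 7

7


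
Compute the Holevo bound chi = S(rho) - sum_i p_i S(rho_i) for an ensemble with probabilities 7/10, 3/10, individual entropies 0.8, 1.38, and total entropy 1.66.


chi = S(rho) - sum_i p_i * S(rho_i)
Weighted entropy = 7/10 * 0.8 + 3/10 * 1.38
= 0.9740
chi = 1.66 - 0.9740
= 0.6860

0.6860


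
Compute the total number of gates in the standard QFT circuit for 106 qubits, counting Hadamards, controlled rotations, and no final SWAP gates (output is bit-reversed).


Hadamard gates: 106
Controlled rotations: n*(n-1)/2 = 106*105/2 = 5565
SWAP gates: 0 (omitted)
Total = 106 + 5565
= 5671

5671


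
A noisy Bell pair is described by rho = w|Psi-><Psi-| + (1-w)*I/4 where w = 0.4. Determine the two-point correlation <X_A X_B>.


|Psi-> = (|01> - |10>)/sqrt(2)
For the pure Bell state, <X_A X_B> = -1 (Bell-state Pauli correlator).
The maximally-mixed part I/4 has tr(I/4 * P tensor P) = 0 for any traceless Pauli P.
So <X_A X_B>_rho = w * (-1) + (1 - w) * 0
= 0.4 * (-1)
= -0.4000

-0.4000


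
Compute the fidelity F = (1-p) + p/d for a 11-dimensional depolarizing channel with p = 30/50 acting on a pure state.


F = (1-p) + p/d
= (1 - 0.6000) + 0.6000/11
= 0.4000 + 0.0545
= 0.4545

0.4545


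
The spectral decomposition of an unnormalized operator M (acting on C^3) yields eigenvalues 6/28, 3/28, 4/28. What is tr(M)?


tr(M) = sum of eigenvalues
= 6/28 + 3/28 + 4/28
= 13/28
= 0.4643

0.4643


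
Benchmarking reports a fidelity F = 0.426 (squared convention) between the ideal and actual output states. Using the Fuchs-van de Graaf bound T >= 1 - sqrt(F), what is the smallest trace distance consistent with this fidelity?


Fuchs-van de Graaf (squared-fidelity convention): 1 - sqrt(F) <= T <= sqrt(1 - F).
Lower bound: T >= 1 - sqrt(F)
sqrt(F) = sqrt(0.426) = 0.6527
T >= 1 - 0.6527
T >= 0.3473

0.3473


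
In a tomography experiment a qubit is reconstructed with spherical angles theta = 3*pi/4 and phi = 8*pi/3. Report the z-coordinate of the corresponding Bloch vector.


theta = 2.3562, phi = 8.3776
r_z = cos(theta) = -0.7071

-0.7071


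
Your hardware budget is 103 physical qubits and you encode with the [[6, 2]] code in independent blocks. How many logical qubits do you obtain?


Each code block uses 6 physical qubits for 2 logical qubit(s).
Number of complete blocks = floor(103 / 6) = 17
Logical qubits = 17 * 2
= 34

34


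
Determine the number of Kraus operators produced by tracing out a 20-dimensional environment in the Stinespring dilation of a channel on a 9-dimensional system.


Tracing out the environment in an orthonormal basis {|i>_E} gives Kraus operators K_i = <i|_E U |0>_E.
Number of Kraus operators = dim(H_env) = d_env
= 20

20


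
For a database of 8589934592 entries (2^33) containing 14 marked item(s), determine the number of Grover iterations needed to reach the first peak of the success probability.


After j Grover iterations the success probability is P(j) = sin^2((2j+1)*theta), where sin(theta) = sqrt(k/N).
N = 2^33 = 8589934592, k = 14
sin(theta) = sqrt(k/N) = 4.037096117e-05
theta = arcsin(sqrt(k/N)) = 4.037096118e-05 rad
P(j) reaches its first maximum when (2j+1)*theta is as close as possible to pi/2, i.e. j = round(pi/(4*theta) - 1/2).
pi/(4*theta) - 1/2 = 19454.0322
(For comparison, the common estimate pi/4 * sqrt(N/k) = 19454.5322; the exact maximiser is used here.)
Optimal iterations = 19454

19454


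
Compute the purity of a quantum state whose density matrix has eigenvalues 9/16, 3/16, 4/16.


tr(rho^2) = sum of eigenvalues squared
= (9/16)^2 + (3/16)^2 + (4/16)^2
= (81 + 9 + 16) / 256
= 106/256
= 0.4141

0.4141


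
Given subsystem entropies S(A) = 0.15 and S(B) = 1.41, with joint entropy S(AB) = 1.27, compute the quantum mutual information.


I(A:B) = S(A) + S(B) - S(AB)
= 0.15 + 1.41 - 1.27
= 0.2900

0.2900


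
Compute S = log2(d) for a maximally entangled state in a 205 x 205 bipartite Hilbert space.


For a maximally entangled state in d x d:
S = log2(d) = log2(205)
= 7.6795

7.6795


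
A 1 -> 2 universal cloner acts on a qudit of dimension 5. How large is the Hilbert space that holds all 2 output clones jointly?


Output space = H^(tensor 2) where dim(H) = 5
dim = 5^2
= 25

25


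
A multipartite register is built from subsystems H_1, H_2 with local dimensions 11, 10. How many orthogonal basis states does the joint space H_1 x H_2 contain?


dim(H_1 x H_2) = 11 * 10
= 110

110


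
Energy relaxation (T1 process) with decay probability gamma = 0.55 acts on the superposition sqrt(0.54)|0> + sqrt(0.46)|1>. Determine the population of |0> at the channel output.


For amplitude damping with parameter gamma on state sqrt(a)|0> + sqrt(b)|1>:
alpha^2 = 0.54, beta^2 = 0.46
P(|0>) = alpha^2 + gamma * beta^2
= 0.54 + 0.55 * 0.46
= 0.54 + 0.2530
= 0.7930

0.7930


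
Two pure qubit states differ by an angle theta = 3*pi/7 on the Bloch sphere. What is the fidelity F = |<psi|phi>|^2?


For states separated by angle theta on Bloch sphere:
F = cos^2(theta/2)
theta = 3*pi/7 = 1.3464
theta/2 = 0.6732
cos(theta/2) = 0.7818
F = 0.6113

0.6113


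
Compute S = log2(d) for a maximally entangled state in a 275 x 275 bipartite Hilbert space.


For a maximally entangled state in d x d:
S = log2(d) = log2(275)
= 8.1033

8.1033


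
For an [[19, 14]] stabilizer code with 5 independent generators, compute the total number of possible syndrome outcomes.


Each stabilizer generator gives a binary (+1 or -1) measurement outcome.
With 5 independent generators:
Total syndromes = 2^5
= 32

32


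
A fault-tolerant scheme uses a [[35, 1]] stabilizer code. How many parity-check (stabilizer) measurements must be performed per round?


For an [[n,k]] stabilizer code:
Number of stabilizer generators = n - k
= 35 - 1
= 34

34


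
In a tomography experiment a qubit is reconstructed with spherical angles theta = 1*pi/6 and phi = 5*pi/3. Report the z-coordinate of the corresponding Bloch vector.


theta = 0.5236, phi = 5.2360
r_z = cos(theta) = 0.8660

0.8660


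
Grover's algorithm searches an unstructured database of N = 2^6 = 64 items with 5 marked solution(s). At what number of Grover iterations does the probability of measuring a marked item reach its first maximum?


After j Grover iterations the success probability is P(j) = sin^2((2j+1)*theta), where sin(theta) = sqrt(k/N).
N = 2^6 = 64, k = 5
sin(theta) = sqrt(k/N) = 0.2795084972
theta = arcsin(sqrt(k/N)) = 0.2832821653 rad
P(j) reaches its first maximum when (2j+1)*theta is as close as possible to pi/2, i.e. j = round(pi/(4*theta) - 1/2).
pi/(4*theta) - 1/2 = 2.2725
(For comparison, the common estimate pi/4 * sqrt(N/k) = 2.8099; the exact maximiser is used here.)
Optimal iterations = 2

2


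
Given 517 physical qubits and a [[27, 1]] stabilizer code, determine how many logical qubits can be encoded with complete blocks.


Each code block uses 27 physical qubits for 1 logical qubit(s).
Number of complete blocks = floor(517 / 27) = 19
Logical qubits = 19 * 1
= 19

19


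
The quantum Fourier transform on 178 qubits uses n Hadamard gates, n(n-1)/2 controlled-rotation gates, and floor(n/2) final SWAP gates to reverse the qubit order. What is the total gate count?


Hadamard gates: 178
Controlled rotations: n*(n-1)/2 = 178*177/2 = 15753
SWAP gates: floor(n/2) = floor(178/2) = 89
Total = 178 + 15753 + 89
= 16020

16020


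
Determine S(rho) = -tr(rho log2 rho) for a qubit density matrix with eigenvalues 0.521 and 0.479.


S = -p*log2(p) - (1-p)*log2(1-p)
p = 0.5210, 1-p = 0.4790
= -0.5210 * log2(0.5210) - 0.4790 * log2(0.4790)
= -(-0.4901) - (-0.5087)
= 0.9987

0.9987


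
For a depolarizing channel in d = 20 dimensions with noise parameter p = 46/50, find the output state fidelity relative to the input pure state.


F = (1-p) + p/d
= (1 - 0.9200) + 0.9200/20
= 0.0800 + 0.0460
= 0.1260

0.1260


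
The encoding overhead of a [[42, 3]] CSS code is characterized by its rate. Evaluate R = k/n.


Code rate R = k/n
= 3/42
= 0.0714

0.0714


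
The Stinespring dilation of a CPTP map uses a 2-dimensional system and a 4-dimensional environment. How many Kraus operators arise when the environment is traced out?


Tracing out the environment in an orthonormal basis {|i>_E} gives Kraus operators K_i = <i|_E U |0>_E.
Number of Kraus operators = dim(H_env) = d_env
= 4

4


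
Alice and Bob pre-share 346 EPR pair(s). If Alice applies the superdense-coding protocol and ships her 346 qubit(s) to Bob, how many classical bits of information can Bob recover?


Superdense coding allows 2 classical bits per shared entangled pair.
346 pair(s) -> 2 * 346 = 692 classical bits

692


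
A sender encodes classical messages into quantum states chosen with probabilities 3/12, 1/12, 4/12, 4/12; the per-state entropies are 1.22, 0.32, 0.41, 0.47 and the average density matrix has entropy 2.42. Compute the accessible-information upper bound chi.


chi = S(rho) - sum_i p_i * S(rho_i)
Weighted entropy = 3/12 * 1.22 + 1/12 * 0.32 + 4/12 * 0.41 + 4/12 * 0.47
= 0.6250
chi = 2.42 - 0.6250
= 1.7950

1.7950


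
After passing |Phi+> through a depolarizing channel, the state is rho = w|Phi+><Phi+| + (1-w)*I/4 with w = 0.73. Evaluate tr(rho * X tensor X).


|Phi+> = (|00> + |11>)/sqrt(2)
For the pure Bell state, <X_A X_B> = +1 (Bell-state Pauli correlator).
The maximally-mixed part I/4 has tr(I/4 * P tensor P) = 0 for any traceless Pauli P.
So <X_A X_B>_rho = w * (+1) + (1 - w) * 0
= 0.73 * (+1)
= 0.7300

0.7300


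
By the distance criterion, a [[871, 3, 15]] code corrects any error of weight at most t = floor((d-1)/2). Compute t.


Code parameters: [[871, 3, 15]], distance d = 15.
Number of correctable errors = floor((d-1)/2)
= floor((15 - 1)/2)
= floor(14/2)
= 7

7


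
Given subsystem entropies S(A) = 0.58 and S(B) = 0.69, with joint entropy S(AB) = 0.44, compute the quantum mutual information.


I(A:B) = S(A) + S(B) - S(AB)
= 0.58 + 0.69 - 0.44
= 0.8300

0.8300


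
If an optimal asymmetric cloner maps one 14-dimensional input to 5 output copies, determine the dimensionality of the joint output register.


Output space = H^(tensor 5) where dim(H) = 14
dim = 14^5
= 196 (after 2 factors)
= 2744 (after 3 factors)
= 38416 (after 4 factors)
= 537824 (after 5 factors)
= 537824

537824


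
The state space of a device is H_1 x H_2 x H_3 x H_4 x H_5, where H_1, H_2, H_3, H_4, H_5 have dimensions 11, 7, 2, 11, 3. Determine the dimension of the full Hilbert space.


dim(H_1 x H_2 x H_3 x H_4 x H_5) = 11 * 7 * 2 * 11 * 3
= 77 * 2 * 11 * 3
= 154 * 11 * 3
= 1694 * 3
= 5082

5082


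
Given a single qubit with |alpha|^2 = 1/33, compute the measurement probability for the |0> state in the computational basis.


|alpha|^2 = 1/33 = 0.0303
|beta|^2 = 1 - 1/33 = 32/33 = 0.9697
P(|0>) = |alpha|^2 = 0.0303

0.0303


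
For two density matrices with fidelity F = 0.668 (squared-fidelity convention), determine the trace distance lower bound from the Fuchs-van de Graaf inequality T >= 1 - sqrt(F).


Fuchs-van de Graaf (squared-fidelity convention): 1 - sqrt(F) <= T <= sqrt(1 - F).
Lower bound: T >= 1 - sqrt(F)
sqrt(F) = sqrt(0.668) = 0.8173
T >= 1 - 0.8173
T >= 0.1827

0.1827


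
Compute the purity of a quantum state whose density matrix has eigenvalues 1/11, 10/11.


tr(rho^2) = sum of eigenvalues squared
= (1/11)^2 + (10/11)^2
= (1 + 100) / 121
= 101/121
= 0.8347

0.8347


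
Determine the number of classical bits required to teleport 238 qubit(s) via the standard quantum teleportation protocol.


Quantum teleportation requires 2 classical bits per qubit teleported.
238 qubit(s) -> 2 * 238 = 476 classical bits

476


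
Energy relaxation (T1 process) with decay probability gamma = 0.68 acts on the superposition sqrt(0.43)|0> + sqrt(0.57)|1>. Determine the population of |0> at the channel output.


For amplitude damping with parameter gamma on state sqrt(a)|0> + sqrt(b)|1>:
alpha^2 = 0.43, beta^2 = 0.57
P(|0>) = alpha^2 + gamma * beta^2
= 0.43 + 0.68 * 0.57
= 0.43 + 0.3876
= 0.8176

0.8176


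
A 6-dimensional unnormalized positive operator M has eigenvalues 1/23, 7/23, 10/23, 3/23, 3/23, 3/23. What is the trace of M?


tr(M) = sum of eigenvalues
= 1/23 + 7/23 + 10/23 + 3/23 + 3/23 + 3/23
= 27/23
= 1.1739

1.1739


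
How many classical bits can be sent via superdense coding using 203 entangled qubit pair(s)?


Superdense coding allows 2 classical bits per shared entangled pair.
203 pair(s) -> 2 * 203 = 406 classical bits

406


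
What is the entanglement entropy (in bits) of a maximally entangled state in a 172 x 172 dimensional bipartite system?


For a maximally entangled state in d x d:
S = log2(d) = log2(172)
= 7.4263

7.4263


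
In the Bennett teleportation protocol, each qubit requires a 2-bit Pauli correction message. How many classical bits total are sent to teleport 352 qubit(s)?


Quantum teleportation requires 2 classical bits per qubit teleported.
352 qubit(s) -> 2 * 352 = 704 classical bits

704


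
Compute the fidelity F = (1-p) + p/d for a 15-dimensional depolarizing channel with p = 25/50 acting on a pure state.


F = (1-p) + p/d
= (1 - 0.5000) + 0.5000/15
= 0.5000 + 0.0333
= 0.5333

0.5333


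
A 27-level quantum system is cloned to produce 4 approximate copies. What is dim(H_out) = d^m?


Output space = H^(tensor 4) where dim(H) = 27
dim = 27^4
= 729 (after 2 factors)
= 19683 (after 3 factors)
= 531441 (after 4 factors)
= 531441

531441


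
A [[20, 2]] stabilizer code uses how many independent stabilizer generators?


For an [[n,k]] stabilizer code:
Number of stabilizer generators = n - k
= 20 - 2
= 18

18


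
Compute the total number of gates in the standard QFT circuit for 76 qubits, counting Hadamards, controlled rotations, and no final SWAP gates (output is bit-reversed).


Hadamard gates: 76
Controlled rotations: n*(n-1)/2 = 76*75/2 = 2850
SWAP gates: 0 (omitted)
Total = 76 + 2850
= 2926

2926


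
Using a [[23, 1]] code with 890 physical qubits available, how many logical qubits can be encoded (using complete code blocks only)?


Each code block uses 23 physical qubits for 1 logical qubit(s).
Number of complete blocks = floor(890 / 23) = 38
Logical qubits = 38 * 1
= 38

38


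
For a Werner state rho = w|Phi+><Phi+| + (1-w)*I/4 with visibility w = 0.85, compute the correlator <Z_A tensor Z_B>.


|Phi+> = (|00> + |11>)/sqrt(2)
For the pure Bell state, <Z_A Z_B> = +1 (Bell-state Pauli correlator).
The maximally-mixed part I/4 has tr(I/4 * P tensor P) = 0 for any traceless Pauli P.
So <Z_A Z_B>_rho = w * (+1) + (1 - w) * 0
= 0.85 * (+1)
= 0.8500

0.8500


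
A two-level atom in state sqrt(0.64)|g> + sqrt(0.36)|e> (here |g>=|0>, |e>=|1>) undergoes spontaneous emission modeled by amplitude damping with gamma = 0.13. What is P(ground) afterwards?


For amplitude damping with parameter gamma on state sqrt(a)|0> + sqrt(b)|1>:
alpha^2 = 0.64, beta^2 = 0.36
P(|0>) = alpha^2 + gamma * beta^2
= 0.64 + 0.13 * 0.36
= 0.64 + 0.0468
= 0.6868

0.6868


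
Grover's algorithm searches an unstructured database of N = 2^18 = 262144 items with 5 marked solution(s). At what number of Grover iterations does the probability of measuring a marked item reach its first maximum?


After j Grover iterations the success probability is P(j) = sin^2((2j+1)*theta), where sin(theta) = sqrt(k/N).
N = 2^18 = 262144, k = 5
sin(theta) = sqrt(k/N) = 0.004367320269
theta = arcsin(sqrt(k/N)) = 0.004367334152 rad
P(j) reaches its first maximum when (2j+1)*theta is as close as possible to pi/2, i.e. j = round(pi/(4*theta) - 1/2).
pi/(4*theta) - 1/2 = 179.3347
(For comparison, the common estimate pi/4 * sqrt(N/k) = 179.8353; the exact maximiser is used here.)
Optimal iterations = 179

179


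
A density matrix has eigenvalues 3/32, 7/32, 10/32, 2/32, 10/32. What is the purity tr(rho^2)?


tr(rho^2) = sum of eigenvalues squared
= (3/32)^2 + (7/32)^2 + (10/32)^2 + (2/32)^2 + (10/32)^2
= (9 + 49 + 100 + 4 + 100) / 1024
= 262/1024
= 0.2559

0.2559


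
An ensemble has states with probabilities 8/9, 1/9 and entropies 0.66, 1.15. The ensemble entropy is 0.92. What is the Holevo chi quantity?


chi = S(rho) - sum_i p_i * S(rho_i)
Weighted entropy = 8/9 * 0.66 + 1/9 * 1.15
= 0.7144
chi = 0.92 - 0.7144
= 0.2056

0.2056


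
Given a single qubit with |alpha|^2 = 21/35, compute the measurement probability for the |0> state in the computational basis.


|alpha|^2 = 21/35 = 0.6000
|beta|^2 = 1 - 21/35 = 14/35 = 0.4000
P(|0>) = |alpha|^2 = 0.6000

0.6000


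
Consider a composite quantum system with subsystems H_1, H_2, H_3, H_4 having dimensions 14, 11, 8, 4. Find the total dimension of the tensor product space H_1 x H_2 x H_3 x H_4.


dim(H_1 x H_2 x H_3 x H_4) = 14 * 11 * 8 * 4
= 154 * 8 * 4
= 1232 * 4
= 4928

4928


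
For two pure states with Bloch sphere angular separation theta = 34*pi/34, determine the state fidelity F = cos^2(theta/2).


For states separated by angle theta on Bloch sphere:
F = cos^2(theta/2)
theta = 34*pi/34 = 3.1416
theta/2 = 1.5708
cos(theta/2) = 0.0000
F = 0.0000

0.0000


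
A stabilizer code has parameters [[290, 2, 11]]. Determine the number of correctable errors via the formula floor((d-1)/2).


Code parameters: [[290, 2, 11]], distance d = 11.
Number of correctable errors = floor((d-1)/2)
= floor((11 - 1)/2)
= floor(10/2)
= 5

5


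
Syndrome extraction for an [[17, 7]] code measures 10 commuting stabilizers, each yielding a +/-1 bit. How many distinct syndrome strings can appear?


Each stabilizer generator gives a binary (+1 or -1) measurement outcome.
With 10 independent generators:
Total syndromes = 2^10
= 1024

1024


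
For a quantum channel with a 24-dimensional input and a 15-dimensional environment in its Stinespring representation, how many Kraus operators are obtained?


Tracing out the environment in an orthonormal basis {|i>_E} gives Kraus operators K_i = <i|_E U |0>_E.
Number of Kraus operators = dim(H_env) = d_env
= 15

15
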